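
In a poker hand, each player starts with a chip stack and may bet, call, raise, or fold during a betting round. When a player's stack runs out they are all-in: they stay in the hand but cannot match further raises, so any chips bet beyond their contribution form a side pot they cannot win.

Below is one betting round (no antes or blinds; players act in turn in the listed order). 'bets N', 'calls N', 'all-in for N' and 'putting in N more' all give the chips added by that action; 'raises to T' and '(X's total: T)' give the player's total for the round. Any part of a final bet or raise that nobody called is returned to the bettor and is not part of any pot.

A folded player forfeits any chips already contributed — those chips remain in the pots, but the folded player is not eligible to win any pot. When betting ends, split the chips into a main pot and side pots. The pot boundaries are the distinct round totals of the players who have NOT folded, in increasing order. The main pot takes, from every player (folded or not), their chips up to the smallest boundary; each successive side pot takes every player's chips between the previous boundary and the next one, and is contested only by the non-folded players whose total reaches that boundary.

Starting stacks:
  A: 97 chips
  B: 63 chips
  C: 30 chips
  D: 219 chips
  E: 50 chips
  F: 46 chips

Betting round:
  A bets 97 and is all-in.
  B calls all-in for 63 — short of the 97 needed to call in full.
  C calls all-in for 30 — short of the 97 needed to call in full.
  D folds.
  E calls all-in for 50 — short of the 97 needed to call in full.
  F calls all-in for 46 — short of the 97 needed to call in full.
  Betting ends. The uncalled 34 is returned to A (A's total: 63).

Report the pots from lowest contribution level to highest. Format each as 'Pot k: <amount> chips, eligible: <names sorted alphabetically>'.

Contributions (after 34 returned to A): A=63, B=63, C=30, E=50, F=46
Folded: D
Pot levels (distinct totals of non-folded players): 30, 46, 50, 63
Layer 1-30: 30 each from A, B, C, E, F = 30*5 = 150 chips; eligible A, B, C, E, F
Layer 31-46: 16 each from A, B, E, F = 16*4 = 64 chips; eligible A, B, E, F
Layer 47-50: 4 each from A, B, E = 4*3 = 12 chips; eligible A, B, E
Layer 51-63: 13 each from A, B = 13*2 = 26 chips; eligible A, B

Pot 1: 150 chips, eligible: A, B, C, E, F
Pot 2: 64 chips, eligible: A, B, E, F
Pot 3: 12 chips, eligible: A, B, E
Pot 4: 26 chips, eligible: A, B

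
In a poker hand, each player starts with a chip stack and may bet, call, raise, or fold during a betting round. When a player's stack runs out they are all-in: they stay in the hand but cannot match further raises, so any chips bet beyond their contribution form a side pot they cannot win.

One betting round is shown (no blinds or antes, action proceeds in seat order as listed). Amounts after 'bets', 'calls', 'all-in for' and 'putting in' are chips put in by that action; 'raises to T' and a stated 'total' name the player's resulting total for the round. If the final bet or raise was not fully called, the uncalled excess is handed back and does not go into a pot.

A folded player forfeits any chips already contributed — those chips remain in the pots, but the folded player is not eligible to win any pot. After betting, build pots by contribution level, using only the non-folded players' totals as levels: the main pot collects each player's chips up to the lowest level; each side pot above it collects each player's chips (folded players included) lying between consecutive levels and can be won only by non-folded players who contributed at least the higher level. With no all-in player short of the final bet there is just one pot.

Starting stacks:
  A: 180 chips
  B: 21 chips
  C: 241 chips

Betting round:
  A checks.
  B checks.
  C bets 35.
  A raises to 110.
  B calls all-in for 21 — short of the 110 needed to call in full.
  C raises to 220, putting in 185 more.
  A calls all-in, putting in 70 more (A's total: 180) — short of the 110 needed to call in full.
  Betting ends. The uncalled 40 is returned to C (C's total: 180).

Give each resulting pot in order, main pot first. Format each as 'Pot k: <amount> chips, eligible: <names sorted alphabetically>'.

Contributions (after 40 returned to C): A=180, B=21, C=180
Pot levels (distinct totals of non-folded players): 21, 180
Layer 1-21: 21 each from A, B, C = 21*3 = 63 chips; eligible A, B, C
Layer 22-180: 159 each from A, C = 159*2 = 318 chips; eligible A, C

Pot 1: 63 chips, eligible: A, B, C
Pot 2: 318 chips, eligible: A, C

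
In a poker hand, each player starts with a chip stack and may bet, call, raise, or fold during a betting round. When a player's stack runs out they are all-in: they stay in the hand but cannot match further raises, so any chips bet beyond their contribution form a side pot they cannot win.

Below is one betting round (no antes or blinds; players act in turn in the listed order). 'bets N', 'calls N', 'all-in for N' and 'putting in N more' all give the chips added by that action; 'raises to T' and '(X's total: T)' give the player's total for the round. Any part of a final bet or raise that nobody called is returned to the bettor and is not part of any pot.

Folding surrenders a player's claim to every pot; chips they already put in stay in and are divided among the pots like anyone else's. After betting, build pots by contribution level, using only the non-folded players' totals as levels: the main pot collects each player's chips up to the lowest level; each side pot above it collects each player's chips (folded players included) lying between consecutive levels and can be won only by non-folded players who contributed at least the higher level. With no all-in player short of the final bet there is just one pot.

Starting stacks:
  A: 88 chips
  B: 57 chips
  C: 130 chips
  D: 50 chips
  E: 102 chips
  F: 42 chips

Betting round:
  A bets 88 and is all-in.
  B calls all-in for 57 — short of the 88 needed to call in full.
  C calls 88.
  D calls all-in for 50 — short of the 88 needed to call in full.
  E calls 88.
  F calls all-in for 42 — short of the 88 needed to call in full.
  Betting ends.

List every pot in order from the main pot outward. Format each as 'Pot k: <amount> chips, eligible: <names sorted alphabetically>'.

Pot 1: 252 chips, eligible: A, B, C, D, E, F
Pot 2: 40 chips, eligible: A, B, C, D, E
Pot 3: 28 chips, eligible: A, B, C, E
Pot 4: 93 chips, eligible: A, C, E

Derivation:
Contributions: A=88, B=57, C=88, D=50, E=88, F=42
Pot levels (distinct totals of non-folded players): 42, 50, 57, 88
Layer 1-42: 42 each from A, B, C, D, E, F = 42*6 = 252 chips; eligible A, B, C, D, E, F
Layer 43-50: 8 each from A, B, C, D, E = 8*5 = 40 chips; eligible A, B, C, D, E
Layer 51-57: 7 each from A, B, C, E = 7*4 = 28 chips; eligible A, B, C, E
Layer 58-88: 31 each from A, C, E = 31*3 = 93 chips; eligible A, C, E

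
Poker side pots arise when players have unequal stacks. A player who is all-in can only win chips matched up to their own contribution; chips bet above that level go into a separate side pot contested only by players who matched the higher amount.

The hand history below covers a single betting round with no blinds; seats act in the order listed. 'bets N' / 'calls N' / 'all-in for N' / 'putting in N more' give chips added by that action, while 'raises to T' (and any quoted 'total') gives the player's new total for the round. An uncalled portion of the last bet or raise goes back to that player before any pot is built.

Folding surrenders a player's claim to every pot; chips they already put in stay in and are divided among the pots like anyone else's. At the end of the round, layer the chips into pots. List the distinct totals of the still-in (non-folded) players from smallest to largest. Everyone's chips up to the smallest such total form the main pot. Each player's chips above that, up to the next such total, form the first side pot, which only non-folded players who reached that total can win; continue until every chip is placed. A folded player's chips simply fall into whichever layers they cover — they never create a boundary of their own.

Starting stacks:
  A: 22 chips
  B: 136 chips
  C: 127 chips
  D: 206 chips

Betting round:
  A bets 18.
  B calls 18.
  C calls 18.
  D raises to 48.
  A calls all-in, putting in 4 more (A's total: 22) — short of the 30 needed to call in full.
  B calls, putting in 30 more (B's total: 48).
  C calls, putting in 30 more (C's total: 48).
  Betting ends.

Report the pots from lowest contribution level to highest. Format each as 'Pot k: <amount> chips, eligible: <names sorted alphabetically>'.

Contributions: A=22, B=48, C=48, D=48
Pot levels (distinct totals of non-folded players): 22, 48
Layer 1-22: 22 each from A, B, C, D = 22*4 = 88 chips; eligible A, B, C, D
Layer 23-48: 26 each from B, C, D = 26*3 = 78 chips; eligible B, C, D

Pot 1: 88 chips, eligible: A, B, C, D
Pot 2: 78 chips, eligible: B, C, D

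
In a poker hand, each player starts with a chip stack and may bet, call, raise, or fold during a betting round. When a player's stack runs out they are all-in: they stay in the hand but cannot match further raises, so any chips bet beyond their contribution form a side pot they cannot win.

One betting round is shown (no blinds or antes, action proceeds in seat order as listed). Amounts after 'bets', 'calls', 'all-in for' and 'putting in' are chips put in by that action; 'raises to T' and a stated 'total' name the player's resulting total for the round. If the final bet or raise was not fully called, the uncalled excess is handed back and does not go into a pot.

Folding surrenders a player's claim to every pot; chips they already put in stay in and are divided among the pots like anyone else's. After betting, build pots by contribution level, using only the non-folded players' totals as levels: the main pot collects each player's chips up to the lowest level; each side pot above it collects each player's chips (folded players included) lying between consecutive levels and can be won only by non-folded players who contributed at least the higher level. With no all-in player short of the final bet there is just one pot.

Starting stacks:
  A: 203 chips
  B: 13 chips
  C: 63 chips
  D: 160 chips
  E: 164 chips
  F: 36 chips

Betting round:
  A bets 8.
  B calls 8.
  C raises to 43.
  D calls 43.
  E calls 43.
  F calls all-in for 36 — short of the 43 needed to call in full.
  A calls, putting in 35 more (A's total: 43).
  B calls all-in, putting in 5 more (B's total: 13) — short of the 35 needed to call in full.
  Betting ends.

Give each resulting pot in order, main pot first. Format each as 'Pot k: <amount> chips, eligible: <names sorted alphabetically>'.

Contributions: A=43, B=13, C=43, D=43, E=43, F=36
Pot levels (distinct totals of non-folded players): 13, 36, 43
Layer 1-13: 13 each from A, B, C, D, E, F = 13*6 = 78 chips; eligible A, B, C, D, E, F
Layer 14-36: 23 each from A, C, D, E, F = 23*5 = 115 chips; eligible A, C, D, E, F
Layer 37-43: 7 each from A, C, D, E = 7*4 = 28 chips; eligible A, C, D, E

Pot 1: 78 chips, eligible: A, B, C, D, E, F
Pot 2: 115 chips, eligible: A, C, D, E, F
Pot 3: 28 chips, eligible: A, C, D, E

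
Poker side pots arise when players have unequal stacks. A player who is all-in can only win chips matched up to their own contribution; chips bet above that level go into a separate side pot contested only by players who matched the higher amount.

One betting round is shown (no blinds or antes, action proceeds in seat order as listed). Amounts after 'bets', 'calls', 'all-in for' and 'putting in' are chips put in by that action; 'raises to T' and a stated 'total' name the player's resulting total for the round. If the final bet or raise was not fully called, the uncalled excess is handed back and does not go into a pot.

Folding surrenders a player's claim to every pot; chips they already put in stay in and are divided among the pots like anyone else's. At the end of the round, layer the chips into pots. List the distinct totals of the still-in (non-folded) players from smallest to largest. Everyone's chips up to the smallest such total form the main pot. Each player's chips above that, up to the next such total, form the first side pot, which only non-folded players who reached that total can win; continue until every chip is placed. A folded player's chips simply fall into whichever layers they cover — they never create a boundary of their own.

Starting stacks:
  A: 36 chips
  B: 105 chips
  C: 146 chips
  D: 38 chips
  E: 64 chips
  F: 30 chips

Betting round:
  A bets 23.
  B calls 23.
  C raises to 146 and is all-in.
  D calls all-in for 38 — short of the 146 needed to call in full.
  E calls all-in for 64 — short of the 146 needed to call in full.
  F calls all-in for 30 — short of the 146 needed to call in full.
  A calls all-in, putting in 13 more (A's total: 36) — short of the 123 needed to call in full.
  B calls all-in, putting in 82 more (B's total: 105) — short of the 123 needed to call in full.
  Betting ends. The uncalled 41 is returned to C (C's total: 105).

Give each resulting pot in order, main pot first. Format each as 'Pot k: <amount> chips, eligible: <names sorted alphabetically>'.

Contributions (after 41 returned to C): A=36, B=105, C=105, D=38, E=64, F=30
Pot levels (distinct totals of non-folded players): 30, 36, 38, 64, 105
Layer 1-30: 30 each from A, B, C, D, E, F = 30*6 = 180 chips; eligible A, B, C, D, E, F
Layer 31-36: 6 each from A, B, C, D, E = 6*5 = 30 chips; eligible A, B, C, D, E
Layer 37-38: 2 each from B, C, D, E = 2*4 = 8 chips; eligible B, C, D, E
Layer 39-64: 26 each from B, C, E = 26*3 = 78 chips; eligible B, C, E
Layer 65-105: 41 each from B, C = 41*2 = 82 chips; eligible B, C

Pot 1: 180 chips, eligible: A, B, C, D, E, F
Pot 2: 30 chips, eligible: A, B, C, D, E
Pot 3: 8 chips, eligible: B, C, D, E
Pot 4: 78 chips, eligible: B, C, E
Pot 5: 82 chips, eligible: B, C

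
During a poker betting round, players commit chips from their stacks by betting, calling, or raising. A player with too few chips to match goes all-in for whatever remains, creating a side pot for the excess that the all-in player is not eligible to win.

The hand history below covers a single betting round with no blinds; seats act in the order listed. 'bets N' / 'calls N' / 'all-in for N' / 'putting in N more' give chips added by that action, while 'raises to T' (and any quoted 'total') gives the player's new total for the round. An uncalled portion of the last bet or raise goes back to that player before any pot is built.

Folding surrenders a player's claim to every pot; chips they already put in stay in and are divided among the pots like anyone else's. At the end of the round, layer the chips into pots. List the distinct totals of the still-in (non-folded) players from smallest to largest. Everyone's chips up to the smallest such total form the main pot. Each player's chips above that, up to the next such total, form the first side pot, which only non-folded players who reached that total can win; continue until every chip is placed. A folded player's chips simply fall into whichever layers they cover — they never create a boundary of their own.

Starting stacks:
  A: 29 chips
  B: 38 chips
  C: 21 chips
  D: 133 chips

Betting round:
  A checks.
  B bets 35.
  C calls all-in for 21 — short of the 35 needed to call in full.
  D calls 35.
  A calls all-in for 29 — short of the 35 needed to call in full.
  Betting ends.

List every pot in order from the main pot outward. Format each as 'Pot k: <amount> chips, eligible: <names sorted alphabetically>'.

Pot 1: 84 chips, eligible: A, B, C, D
Pot 2: 24 chips, eligible: A, B, D
Pot 3: 12 chips, eligible: B, D

Derivation:
Contributions: A=29, B=35, C=21, D=35
Pot levels (distinct totals of non-folded players): 21, 29, 35
Layer 1-21: 21 each from A, B, C, D = 21*4 = 84 chips; eligible A, B, C, D
Layer 22-29: 8 each from A, B, D = 8*3 = 24 chips; eligible A, B, D
Layer 30-35: 6 each from B, D = 6*2 = 12 chips; eligible B, D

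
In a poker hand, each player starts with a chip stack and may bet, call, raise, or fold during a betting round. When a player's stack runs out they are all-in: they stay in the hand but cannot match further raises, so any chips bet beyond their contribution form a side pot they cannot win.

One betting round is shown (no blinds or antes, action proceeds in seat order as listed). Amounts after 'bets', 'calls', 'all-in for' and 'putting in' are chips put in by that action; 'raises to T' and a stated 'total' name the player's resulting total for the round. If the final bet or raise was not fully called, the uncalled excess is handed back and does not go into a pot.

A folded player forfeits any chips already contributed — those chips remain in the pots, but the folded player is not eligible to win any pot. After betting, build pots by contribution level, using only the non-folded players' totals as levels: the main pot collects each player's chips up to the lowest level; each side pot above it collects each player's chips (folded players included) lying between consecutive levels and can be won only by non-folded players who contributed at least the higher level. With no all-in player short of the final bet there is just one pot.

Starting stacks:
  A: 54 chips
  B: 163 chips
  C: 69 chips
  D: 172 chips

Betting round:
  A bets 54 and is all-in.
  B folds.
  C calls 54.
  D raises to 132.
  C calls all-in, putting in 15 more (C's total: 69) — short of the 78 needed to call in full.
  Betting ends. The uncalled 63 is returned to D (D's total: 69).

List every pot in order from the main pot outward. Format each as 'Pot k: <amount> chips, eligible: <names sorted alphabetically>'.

Contributions (after 63 returned to D): A=54, C=69, D=69
Folded: B
Pot levels (distinct totals of non-folded players): 54, 69
Layer 1-54: 54 each from A, C, D = 54*3 = 162 chips; eligible A, C, D
Layer 55-69: 15 each from C, D = 15*2 = 30 chips; eligible C, D

Pot 1: 162 chips, eligible: A, C, D
Pot 2: 30 chips, eligible: C, D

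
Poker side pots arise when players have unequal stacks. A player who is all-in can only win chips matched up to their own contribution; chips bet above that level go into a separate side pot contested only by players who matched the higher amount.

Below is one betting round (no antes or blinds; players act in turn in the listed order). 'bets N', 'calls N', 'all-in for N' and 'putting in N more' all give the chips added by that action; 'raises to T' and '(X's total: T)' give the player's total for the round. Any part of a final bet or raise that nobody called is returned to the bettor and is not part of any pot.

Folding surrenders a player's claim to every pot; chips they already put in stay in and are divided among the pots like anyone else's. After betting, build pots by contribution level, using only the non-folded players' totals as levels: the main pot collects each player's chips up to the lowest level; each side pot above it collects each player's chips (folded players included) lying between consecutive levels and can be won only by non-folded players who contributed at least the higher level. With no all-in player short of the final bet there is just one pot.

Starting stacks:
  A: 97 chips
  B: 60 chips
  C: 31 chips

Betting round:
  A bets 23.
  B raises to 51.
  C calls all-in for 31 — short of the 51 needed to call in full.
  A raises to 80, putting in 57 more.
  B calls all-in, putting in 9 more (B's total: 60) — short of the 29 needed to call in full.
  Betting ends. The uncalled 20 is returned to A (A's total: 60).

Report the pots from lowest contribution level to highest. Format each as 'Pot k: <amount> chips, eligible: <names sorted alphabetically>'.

Contributions (after 20 returned to A): A=60, B=60, C=31
Pot levels (distinct totals of non-folded players): 31, 60
Layer 1-31: 31 each from A, B, C = 31*3 = 93 chips; eligible A, B, C
Layer 32-60: 29 each from A, B = 29*2 = 58 chips; eligible A, B

Pot 1: 93 chips, eligible: A, B, C
Pot 2: 58 chips, eligible: A, B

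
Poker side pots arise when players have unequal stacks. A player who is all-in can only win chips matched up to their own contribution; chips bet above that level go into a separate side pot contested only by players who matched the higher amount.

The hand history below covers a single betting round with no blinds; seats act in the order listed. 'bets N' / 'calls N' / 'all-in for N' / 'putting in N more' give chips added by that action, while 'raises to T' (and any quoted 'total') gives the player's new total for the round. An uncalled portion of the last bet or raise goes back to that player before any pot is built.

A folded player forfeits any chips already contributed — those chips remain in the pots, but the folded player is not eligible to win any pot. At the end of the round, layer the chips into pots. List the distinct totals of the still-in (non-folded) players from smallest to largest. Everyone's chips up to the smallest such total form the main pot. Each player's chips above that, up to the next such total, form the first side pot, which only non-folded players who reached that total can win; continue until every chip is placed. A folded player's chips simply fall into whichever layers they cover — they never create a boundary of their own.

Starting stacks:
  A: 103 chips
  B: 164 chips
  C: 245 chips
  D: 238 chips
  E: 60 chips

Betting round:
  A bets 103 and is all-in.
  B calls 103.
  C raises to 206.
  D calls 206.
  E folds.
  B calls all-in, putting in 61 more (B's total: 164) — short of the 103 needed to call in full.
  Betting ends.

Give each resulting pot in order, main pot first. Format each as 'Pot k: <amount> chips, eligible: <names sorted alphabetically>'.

Pot 1: 412 chips, eligible: A, B, C, D
Pot 2: 183 chips, eligible: B, C, D
Pot 3: 84 chips, eligible: C, D

Derivation:
Contributions: A=103, B=164, C=206, D=206
Folded: E
Pot levels (distinct totals of non-folded players): 103, 164, 206
Layer 1-103: 103 each from A, B, C, D = 103*4 = 412 chips; eligible A, B, C, D
Layer 104-164: 61 each from B, C, D = 61*3 = 183 chips; eligible B, C, D
Layer 165-206: 42 each from C, D = 42*2 = 84 chips; eligible C, D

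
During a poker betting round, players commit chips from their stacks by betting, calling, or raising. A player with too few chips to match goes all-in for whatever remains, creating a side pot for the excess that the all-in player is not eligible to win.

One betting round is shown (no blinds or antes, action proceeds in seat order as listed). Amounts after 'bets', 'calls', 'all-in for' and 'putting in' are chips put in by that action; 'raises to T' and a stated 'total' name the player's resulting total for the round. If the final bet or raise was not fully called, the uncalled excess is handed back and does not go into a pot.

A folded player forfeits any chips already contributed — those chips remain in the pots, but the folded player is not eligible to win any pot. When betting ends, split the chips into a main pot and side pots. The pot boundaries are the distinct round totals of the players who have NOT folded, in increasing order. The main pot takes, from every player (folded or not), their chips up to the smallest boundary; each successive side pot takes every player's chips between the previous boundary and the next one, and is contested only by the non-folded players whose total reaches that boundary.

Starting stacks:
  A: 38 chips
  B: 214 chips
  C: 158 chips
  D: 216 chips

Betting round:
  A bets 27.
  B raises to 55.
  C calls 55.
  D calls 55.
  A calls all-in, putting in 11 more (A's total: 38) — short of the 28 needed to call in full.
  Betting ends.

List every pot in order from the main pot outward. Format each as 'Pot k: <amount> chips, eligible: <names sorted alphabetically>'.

Contributions: A=38, B=55, C=55, D=55
Pot levels (distinct totals of non-folded players): 38, 55
Layer 1-38: 38 each from A, B, C, D = 38*4 = 152 chips; eligible A, B, C, D
Layer 39-55: 17 each from B, C, D = 17*3 = 51 chips; eligible B, C, D

Pot 1: 152 chips, eligible: A, B, C, D
Pot 2: 51 chips, eligible: B, C, D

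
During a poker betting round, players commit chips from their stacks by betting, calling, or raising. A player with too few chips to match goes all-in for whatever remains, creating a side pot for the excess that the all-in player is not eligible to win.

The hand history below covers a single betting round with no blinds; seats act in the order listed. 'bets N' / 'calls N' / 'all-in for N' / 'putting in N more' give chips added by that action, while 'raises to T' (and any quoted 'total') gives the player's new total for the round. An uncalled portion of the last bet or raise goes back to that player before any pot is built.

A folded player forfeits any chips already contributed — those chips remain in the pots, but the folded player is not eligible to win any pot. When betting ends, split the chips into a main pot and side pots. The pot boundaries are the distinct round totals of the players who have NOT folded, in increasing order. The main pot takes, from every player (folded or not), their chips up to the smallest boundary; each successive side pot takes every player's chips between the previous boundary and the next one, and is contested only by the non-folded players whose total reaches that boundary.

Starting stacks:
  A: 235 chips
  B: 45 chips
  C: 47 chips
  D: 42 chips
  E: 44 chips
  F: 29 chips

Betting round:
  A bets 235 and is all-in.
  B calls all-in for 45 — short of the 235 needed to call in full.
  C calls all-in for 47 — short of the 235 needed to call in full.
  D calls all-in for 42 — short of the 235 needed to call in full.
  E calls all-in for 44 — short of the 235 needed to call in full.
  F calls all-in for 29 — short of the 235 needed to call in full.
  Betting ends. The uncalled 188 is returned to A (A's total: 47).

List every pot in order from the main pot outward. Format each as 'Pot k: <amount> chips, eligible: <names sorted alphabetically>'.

Contributions (after 188 returned to A): A=47, B=45, C=47, D=42, E=44, F=29
Pot levels (distinct totals of non-folded players): 29, 42, 44, 45, 47
Layer 1-29: 29 each from A, B, C, D, E, F = 29*6 = 174 chips; eligible A, B, C, D, E, F
Layer 30-42: 13 each from A, B, C, D, E = 13*5 = 65 chips; eligible A, B, C, D, E
Layer 43-44: 2 each from A, B, C, E = 2*4 = 8 chips; eligible A, B, C, E
Layer 45-45: 1 each from A, B, C = 1*3 = 3 chips; eligible A, B, C
Layer 46-47: 2 each from A, C = 2*2 = 4 chips; eligible A, C

Pot 1: 174 chips, eligible: A, B, C, D, E, F
Pot 2: 65 chips, eligible: A, B, C, D, E
Pot 3: 8 chips, eligible: A, B, C, E
Pot 4: 3 chips, eligible: A, B, C
Pot 5: 4 chips, eligible: A, C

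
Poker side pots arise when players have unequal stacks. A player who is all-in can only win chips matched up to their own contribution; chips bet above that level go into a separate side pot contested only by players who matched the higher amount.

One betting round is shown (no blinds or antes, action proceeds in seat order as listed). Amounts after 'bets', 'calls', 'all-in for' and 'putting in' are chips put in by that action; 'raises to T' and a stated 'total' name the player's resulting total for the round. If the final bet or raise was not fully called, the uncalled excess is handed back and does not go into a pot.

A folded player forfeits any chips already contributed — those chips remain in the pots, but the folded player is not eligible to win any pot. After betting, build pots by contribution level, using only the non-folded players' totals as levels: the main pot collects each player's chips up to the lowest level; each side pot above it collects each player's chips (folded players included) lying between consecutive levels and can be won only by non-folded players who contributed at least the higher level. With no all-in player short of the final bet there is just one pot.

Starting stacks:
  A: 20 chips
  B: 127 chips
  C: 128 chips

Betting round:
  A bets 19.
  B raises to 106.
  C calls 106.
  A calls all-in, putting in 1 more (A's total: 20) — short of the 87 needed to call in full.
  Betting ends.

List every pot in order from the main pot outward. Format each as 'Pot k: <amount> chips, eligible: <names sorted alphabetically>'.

Pot 1: 60 chips, eligible: A, B, C
Pot 2: 172 chips, eligible: B, C

Derivation:
Contributions: A=20, B=106, C=106
Pot levels (distinct totals of non-folded players): 20, 106
Layer 1-20: 20 each from A, B, C = 20*3 = 60 chips; eligible A, B, C
Layer 21-106: 86 each from B, C = 86*2 = 172 chips; eligible B, C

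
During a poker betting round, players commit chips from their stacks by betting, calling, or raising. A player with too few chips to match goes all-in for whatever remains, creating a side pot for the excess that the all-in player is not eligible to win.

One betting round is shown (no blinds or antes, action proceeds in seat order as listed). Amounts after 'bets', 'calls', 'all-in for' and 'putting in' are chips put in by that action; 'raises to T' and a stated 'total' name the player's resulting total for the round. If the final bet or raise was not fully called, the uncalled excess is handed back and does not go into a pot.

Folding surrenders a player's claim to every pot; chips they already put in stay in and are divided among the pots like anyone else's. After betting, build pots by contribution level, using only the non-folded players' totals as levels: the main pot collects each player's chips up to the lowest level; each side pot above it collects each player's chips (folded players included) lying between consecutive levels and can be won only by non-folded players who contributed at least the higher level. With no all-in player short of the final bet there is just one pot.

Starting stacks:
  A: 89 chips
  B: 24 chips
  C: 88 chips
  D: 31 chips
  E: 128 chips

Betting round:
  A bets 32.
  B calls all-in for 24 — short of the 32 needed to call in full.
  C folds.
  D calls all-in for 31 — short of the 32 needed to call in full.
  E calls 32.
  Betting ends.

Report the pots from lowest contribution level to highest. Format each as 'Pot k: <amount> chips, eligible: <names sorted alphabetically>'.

Contributions: A=32, B=24, D=31, E=32
Folded: C
Pot levels (distinct totals of non-folded players): 24, 31, 32
Layer 1-24: 24 each from A, B, D, E = 24*4 = 96 chips; eligible A, B, D, E
Layer 25-31: 7 each from A, D, E = 7*3 = 21 chips; eligible A, D, E
Layer 32-32: 1 each from A, E = 1*2 = 2 chips; eligible A, E

Pot 1: 96 chips, eligible: A, B, D, E
Pot 2: 21 chips, eligible: A, D, E
Pot 3: 2 chips, eligible: A, E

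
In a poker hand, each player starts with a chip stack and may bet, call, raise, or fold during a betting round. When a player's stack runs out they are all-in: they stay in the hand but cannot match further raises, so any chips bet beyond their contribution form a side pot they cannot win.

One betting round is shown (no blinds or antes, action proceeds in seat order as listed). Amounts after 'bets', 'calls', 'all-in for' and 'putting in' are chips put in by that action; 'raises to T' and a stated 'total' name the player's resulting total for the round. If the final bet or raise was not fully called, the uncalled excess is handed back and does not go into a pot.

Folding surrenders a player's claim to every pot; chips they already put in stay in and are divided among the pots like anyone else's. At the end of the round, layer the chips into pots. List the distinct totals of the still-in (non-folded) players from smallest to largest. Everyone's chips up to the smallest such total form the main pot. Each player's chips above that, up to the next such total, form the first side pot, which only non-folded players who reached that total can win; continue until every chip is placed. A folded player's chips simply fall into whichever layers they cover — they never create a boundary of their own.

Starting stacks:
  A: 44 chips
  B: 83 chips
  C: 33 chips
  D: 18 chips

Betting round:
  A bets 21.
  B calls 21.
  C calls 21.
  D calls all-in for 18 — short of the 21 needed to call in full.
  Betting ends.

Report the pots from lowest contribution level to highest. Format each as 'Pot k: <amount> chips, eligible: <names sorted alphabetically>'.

Pot 1: 72 chips, eligible: A, B, C, D
Pot 2: 9 chips, eligible: A, B, C

Derivation:
Contributions: A=21, B=21, C=21, D=18
Pot levels (distinct totals of non-folded players): 18, 21
Layer 1-18: 18 each from A, B, C, D = 18*4 = 72 chips; eligible A, B, C, D
Layer 19-21: 3 each from A, B, C = 3*3 = 9 chips; eligible A, B, C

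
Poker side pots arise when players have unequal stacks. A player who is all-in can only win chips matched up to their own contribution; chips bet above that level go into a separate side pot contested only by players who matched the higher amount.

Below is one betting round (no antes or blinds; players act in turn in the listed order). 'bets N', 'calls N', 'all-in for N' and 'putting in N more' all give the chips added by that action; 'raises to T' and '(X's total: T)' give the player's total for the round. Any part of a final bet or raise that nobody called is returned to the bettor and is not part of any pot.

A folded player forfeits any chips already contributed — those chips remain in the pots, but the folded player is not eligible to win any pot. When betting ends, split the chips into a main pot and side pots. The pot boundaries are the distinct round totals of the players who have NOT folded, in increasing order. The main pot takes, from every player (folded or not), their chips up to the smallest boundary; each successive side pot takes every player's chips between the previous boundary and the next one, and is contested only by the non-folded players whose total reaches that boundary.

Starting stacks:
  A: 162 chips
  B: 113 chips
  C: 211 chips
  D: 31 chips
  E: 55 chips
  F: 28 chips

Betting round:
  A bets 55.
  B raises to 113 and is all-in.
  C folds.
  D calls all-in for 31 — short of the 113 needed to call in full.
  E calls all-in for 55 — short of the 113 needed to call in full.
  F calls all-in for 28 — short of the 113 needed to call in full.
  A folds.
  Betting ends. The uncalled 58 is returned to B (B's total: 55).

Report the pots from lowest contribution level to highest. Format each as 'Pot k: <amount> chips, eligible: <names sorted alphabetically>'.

Contributions (after 58 returned to B): A=55, B=55, D=31, E=55, F=28
Folded: A, C
Pot levels (distinct totals of non-folded players): 28, 31, 55
Layer 1-28: 28 each from A, B, D, E, F = 28*5 = 140 chips; eligible B, D, E, F
Layer 29-31: 3 each from A, B, D, E = 3*4 = 12 chips; eligible B, D, E
Layer 32-55: 24 each from A, B, E = 24*3 = 72 chips; eligible B, E

Pot 1: 140 chips, eligible: B, D, E, F
Pot 2: 12 chips, eligible: B, D, E
Pot 3: 72 chips, eligible: B, E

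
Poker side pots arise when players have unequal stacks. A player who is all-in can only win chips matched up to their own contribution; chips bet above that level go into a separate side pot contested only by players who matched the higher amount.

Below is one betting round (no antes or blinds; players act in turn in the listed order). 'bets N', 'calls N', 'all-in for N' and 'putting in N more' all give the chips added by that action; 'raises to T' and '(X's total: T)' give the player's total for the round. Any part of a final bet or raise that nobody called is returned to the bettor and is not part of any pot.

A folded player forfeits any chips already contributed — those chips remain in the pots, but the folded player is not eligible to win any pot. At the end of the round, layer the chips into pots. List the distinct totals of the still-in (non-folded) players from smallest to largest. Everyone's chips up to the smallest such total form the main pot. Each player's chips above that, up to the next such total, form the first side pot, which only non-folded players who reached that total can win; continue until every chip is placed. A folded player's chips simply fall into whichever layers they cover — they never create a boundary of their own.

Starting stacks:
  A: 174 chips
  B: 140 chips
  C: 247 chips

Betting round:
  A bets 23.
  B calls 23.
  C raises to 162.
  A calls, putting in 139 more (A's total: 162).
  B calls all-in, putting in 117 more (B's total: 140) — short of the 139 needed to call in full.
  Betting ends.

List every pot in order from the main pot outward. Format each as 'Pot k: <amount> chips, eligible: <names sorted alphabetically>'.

Contributions: A=162, B=140, C=162
Pot levels (distinct totals of non-folded players): 140, 162
Layer 1-140: 140 each from A, B, C = 140*3 = 420 chips; eligible A, B, C
Layer 141-162: 22 each from A, C = 22*2 = 44 chips; eligible A, C

Pot 1: 420 chips, eligible: A, B, C
Pot 2: 44 chips, eligible: A, C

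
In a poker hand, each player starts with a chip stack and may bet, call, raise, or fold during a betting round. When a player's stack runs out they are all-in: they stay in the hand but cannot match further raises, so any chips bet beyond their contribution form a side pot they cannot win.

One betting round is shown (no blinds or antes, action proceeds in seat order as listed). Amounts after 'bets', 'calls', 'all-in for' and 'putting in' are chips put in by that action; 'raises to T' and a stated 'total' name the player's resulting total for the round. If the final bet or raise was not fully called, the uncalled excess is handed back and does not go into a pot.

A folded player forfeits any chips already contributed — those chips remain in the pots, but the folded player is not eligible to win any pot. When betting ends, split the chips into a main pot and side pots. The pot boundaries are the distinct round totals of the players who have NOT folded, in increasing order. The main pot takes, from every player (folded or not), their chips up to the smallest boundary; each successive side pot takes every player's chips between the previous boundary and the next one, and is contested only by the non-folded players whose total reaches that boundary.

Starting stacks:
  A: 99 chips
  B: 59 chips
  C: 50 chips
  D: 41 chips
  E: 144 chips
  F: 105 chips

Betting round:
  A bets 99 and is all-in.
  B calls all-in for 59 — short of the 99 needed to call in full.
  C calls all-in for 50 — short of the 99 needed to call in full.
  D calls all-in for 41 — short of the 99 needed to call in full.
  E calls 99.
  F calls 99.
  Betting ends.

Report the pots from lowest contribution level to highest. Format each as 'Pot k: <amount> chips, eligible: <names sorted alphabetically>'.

Pot 1: 246 chips, eligible: A, B, C, D, E, F
Pot 2: 45 chips, eligible: A, B, C, E, F
Pot 3: 36 chips, eligible: A, B, E, F
Pot 4: 120 chips, eligible: A, E, F

Derivation:
Contributions: A=99, B=59, C=50, D=41, E=99, F=99
Pot levels (distinct totals of non-folded players): 41, 50, 59, 99
Layer 1-41: 41 each from A, B, C, D, E, F = 41*6 = 246 chips; eligible A, B, C, D, E, F
Layer 42-50: 9 each from A, B, C, E, F = 9*5 = 45 chips; eligible A, B, C, E, F
Layer 51-59: 9 each from A, B, E, F = 9*4 = 36 chips; eligible A, B, E, F
Layer 60-99: 40 each from A, E, F = 40*3 = 120 chips; eligible A, E, F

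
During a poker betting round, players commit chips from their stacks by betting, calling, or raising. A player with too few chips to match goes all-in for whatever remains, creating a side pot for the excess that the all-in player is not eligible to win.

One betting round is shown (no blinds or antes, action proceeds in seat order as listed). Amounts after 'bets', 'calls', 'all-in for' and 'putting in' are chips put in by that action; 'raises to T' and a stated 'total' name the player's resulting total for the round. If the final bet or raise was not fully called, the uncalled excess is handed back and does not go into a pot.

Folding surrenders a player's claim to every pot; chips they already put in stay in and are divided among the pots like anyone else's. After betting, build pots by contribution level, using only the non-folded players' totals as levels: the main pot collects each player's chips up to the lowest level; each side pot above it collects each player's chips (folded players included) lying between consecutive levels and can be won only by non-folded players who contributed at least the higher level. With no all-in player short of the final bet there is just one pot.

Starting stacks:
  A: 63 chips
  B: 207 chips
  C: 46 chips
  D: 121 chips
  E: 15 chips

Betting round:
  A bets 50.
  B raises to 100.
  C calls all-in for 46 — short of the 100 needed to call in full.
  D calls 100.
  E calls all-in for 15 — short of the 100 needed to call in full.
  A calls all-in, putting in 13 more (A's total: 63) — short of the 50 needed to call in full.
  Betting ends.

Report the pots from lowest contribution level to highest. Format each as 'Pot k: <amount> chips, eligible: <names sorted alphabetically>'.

Pot 1: 75 chips, eligible: A, B, C, D, E
Pot 2: 124 chips, eligible: A, B, C, D
Pot 3: 51 chips, eligible: A, B, D
Pot 4: 74 chips, eligible: B, D

Derivation:
Contributions: A=63, B=100, C=46, D=100, E=15
Pot levels (distinct totals of non-folded players): 15, 46, 63, 100
Layer 1-15: 15 each from A, B, C, D, E = 15*5 = 75 chips; eligible A, B, C, D, E
Layer 16-46: 31 each from A, B, C, D = 31*4 = 124 chips; eligible A, B, C, D
Layer 47-63: 17 each from A, B, D = 17*3 = 51 chips; eligible A, B, D
Layer 64-100: 37 each from B, D = 37*2 = 74 chips; eligible B, D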